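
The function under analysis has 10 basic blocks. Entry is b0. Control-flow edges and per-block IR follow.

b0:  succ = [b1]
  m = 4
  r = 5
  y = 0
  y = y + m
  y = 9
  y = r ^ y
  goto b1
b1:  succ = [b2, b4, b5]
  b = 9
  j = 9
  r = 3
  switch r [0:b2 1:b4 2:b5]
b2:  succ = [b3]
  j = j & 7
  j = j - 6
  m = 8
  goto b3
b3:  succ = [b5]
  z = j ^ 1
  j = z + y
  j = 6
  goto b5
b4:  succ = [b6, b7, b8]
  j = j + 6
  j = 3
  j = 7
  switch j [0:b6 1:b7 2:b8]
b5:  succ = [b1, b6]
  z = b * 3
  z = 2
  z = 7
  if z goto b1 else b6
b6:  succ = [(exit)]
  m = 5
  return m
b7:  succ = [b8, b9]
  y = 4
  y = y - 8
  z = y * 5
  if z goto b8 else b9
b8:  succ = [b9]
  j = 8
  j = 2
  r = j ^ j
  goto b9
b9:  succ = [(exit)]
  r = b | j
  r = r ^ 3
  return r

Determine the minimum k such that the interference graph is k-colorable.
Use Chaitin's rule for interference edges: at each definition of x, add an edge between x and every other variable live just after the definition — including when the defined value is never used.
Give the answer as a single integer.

def/use:
  b0: def={m,r,y} ue=∅
  b1: def={b,j,r} ue=∅
  b2: def={j,m} ue={j}
  b3: def={j,z} ue={j,y}
  b4: def={j} ue={j}
  b5: def={z} ue={b}
  b6: def={m} ue=∅
  b7: def={y,z} ue=∅
  b8: def={j,r} ue=∅
  b9: def={r} ue={b,j}

Live sets:
  b0 li=∅ lo={y}
  b1 li={y} lo={b,j,y}
  b2 li={b,j,y} lo={b,j,y}
  b3 li={b,j,y} lo={b,y}
  b4 li={b,j} lo={b,j}
  b5 li={b,y} lo={y}
  b6 li=∅ lo=∅
  b7 li={b,j} lo={b,j}
  b8 li={b} lo={b,j}
  b9 li={b,j} lo=∅

Conflict graph:
  b↔{j,m,r,y,z}
  j↔{b,m,r,y,z}
  m↔{b,j,r,y}
  r↔{b,j,m,y}
  y↔{b,j,m,r,z}
  z↔{b,j,y}

Chromatic number:
  {b,j,m,r,y} pairwise interfere (5-clique) ⇒ χ ≥ 5
  5-colouring: R0={b}  R1={j}  R2={y}  R3={m,z}  R4={r}
  χ = 5

Answer: 5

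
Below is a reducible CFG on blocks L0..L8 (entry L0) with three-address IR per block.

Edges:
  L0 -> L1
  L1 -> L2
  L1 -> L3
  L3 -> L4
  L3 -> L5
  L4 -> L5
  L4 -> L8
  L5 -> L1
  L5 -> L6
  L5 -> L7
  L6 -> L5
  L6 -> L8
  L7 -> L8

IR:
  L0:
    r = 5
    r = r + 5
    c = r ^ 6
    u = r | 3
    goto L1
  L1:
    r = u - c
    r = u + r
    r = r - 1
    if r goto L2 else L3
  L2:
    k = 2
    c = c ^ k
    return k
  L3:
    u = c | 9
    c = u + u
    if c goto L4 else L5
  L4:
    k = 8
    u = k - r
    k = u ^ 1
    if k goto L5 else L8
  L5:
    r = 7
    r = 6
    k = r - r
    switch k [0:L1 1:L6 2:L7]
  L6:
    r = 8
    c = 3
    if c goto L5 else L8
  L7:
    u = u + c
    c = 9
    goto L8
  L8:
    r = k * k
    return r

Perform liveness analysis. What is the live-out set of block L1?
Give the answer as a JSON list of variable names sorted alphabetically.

Answer: ["c", "r"]

Analysis:
def/use:
  L0: {c,r,u} / ∅
  L1: {r} / {c,u}
  L2: {c,k} / {c}
  L3: {c,u} / {c}
  L4: {k,u} / {r}
  L5: {k,r} / ∅
  L6: {c,r} / ∅
  L7: {c,u} / {c,u}
  L8: {r} / {k}

Liveness:
  L0: in=∅ out={c,u}
  L1: in={c,u} out={c,r}
  L2: in={c} out=∅
  L3: in={c,r} out={c,r,u}
  L4: in={c,r} out={c,k,u}
  L5: in={c,u} out={c,k,u}
  L6: in={k,u} out={c,k,u}
  L7: in={c,k,u} out={k}
  L8: in={k} out=∅

live-out(L1) = ["c", "r"]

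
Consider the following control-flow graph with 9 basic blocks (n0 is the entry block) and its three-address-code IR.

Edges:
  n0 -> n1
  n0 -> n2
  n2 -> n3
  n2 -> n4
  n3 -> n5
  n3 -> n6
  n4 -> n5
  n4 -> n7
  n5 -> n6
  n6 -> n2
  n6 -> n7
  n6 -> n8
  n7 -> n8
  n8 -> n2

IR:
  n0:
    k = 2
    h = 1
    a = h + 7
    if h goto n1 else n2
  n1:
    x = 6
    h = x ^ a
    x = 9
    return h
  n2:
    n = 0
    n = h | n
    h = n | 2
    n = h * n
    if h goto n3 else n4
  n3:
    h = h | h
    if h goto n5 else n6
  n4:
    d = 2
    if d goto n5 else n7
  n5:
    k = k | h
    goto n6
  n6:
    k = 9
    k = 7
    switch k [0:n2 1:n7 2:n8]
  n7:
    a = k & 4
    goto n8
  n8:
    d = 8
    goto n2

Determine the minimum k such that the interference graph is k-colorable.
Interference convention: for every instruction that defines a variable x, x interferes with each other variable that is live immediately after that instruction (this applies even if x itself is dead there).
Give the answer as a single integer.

Block summaries:
  n0 def {a,h,k} use ∅
  n1 def {h,x} use {a}
  n2 def {h,n} use {h}
  n3 def {h} use {h}
  n4 def {d} use ∅
  n5 def {k} use {h,k}
  n6 def {k} use ∅
  n7 def {a} use {k}
  n8 def {d} use ∅

Live sets:
  n0 li=∅ lo={a,h,k}
  n1 li={a} lo=∅
  n2 li={h,k} lo={h,k}
  n3 li={h,k} lo={h,k}
  n4 li={h,k} lo={h,k}
  n5 li={h,k} lo={h}
  n6 li={h} lo={h,k}
  n7 li={h,k} lo={h,k}
  n8 li={h,k} lo={h,k}

Interfere edges:
  a↔{h,k,x}
  d↔{h,k}
  h↔{a,d,k,n,x}
  k↔{a,d,h,n}
  n↔{h,k}
  x↔{a,h}

Colouring:
  {a,h,k} pairwise interfere (3-clique) ⇒ χ ≥ 3
  assign a→c2 d→c2 h→c0 k→c1 n→c2 x→c1 — no edge inside a register ⇒ χ ≤ 3
  χ = 3

Answer: 3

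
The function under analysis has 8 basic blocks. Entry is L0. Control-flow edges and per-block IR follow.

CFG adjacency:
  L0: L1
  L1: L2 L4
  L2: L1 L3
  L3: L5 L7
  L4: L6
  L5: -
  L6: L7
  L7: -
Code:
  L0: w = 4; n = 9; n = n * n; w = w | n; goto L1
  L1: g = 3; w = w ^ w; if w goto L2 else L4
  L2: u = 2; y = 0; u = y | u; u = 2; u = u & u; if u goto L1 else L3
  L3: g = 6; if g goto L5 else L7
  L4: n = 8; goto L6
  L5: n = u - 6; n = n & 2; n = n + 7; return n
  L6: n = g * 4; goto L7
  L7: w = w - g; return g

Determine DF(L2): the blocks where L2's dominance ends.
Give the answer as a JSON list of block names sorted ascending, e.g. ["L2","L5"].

Answer: ["L1", "L7"]

Working:
idom tree: L1←L0 L2←L1 L3←L2 L4←L1 L5←L3 L6←L4 L7←L1
Dom∩ at merges:
  L1: preds {L0,L2}: {L0} ∩ {L0,L1,L2} = {L0}; idom=L0
  L7: preds {L3,L6}: {L0,L1,L2,L3} ∩ {L0,L1,L4,L6} = {L0,L1}; idom=L1

DF derivation:
  join L1 pred L0: · stop@L0
  join L1 pred L2: L2→L1 stop@L0
  join L7 pred L3: L3→L2 stop@L1
  join L7 pred L6: L6→L4 stop@L1
  L0: DF=∅
  L1: DF={L1}
  L2: DF={L1,L7}
  L3: DF={L7}
  L4: DF={L7}
  L5: DF=∅
  L6: DF={L7}
  L7: DF=∅

DF(L2) = ["L1", "L7"]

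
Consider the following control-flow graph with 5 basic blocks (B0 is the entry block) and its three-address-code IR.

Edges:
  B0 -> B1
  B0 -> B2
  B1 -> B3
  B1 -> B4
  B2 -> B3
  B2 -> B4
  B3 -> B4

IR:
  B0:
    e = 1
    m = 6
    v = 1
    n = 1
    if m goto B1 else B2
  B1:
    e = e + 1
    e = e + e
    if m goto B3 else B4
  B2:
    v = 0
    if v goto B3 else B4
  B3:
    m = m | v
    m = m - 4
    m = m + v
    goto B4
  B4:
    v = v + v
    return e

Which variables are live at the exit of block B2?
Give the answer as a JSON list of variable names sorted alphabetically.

Per-block:
  B0: def={e,m,n,v} ue=∅
  B1: def={e} ue={e,m}
  B2: def={v} ue=∅
  B3: def={m} ue={m,v}
  B4: def={v} ue={e,v}

Liveness:
  B0: in=∅ out={e,m,v}
  B1: in={e,m,v} out={e,m,v}
  B2: in={e,m} out={e,m,v}
  B3: in={e,m,v} out={e,v}
  B4: in={e,v} out=∅

live-out(B2) = ["e", "m", "v"]

Answer: ["e", "m", "v"]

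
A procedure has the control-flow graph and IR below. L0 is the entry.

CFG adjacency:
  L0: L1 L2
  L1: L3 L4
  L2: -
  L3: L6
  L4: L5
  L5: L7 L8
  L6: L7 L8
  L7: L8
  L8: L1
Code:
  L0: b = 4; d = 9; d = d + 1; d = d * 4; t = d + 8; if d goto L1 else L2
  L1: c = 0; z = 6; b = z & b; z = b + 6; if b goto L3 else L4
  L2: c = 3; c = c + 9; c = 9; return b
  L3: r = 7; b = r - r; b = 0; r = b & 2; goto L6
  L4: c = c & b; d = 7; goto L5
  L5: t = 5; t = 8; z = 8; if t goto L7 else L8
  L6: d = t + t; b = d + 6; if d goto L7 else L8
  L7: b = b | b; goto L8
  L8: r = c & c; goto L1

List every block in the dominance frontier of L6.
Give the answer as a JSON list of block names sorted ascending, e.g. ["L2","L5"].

Answer: ["L7", "L8"]

Analysis:
idom tree: L1←L0 L2←L0 L3←L1 L4←L1 L5←L4 L6←L3 L7←L1 L8←L1
Dom∩ at merges:
  L1: preds {L0,L8}: {L0} ∩ {L0,L1,L8} = {L0}; idom=L0
  L7: preds {L5,L6}: {L0,L1,L4,L5} ∩ {L0,L1,L3,L6} = {L0,L1}; idom=L1
  L8: preds {L5,L6,L7}: {L0,L1,L4,L5} ∩ {L0,L1,L3,L6} ∩ {L0,L1,L7} = {L0,L1}; idom=L1

Frontier:
  L1←L0: walk · to L0
  L1←L8: walk L8→L1 to L0
  L7←L5: walk L5→L4 to L1
  L7←L6: walk L6→L3 to L1
  L8←L5: walk L5→L4 to L1
  L8←L6: walk L6→L3 to L1
  L8←L7: walk L7 to L1
  L0 → ∅
  L1 → {L1}
  L2 → ∅
  L3 → {L7,L8}
  L4 → {L7,L8}
  L5 → {L7,L8}
  L6 → {L7,L8}
  L7 → {L8}
  L8 → {L1}

DF(L6) = ["L7", "L8"]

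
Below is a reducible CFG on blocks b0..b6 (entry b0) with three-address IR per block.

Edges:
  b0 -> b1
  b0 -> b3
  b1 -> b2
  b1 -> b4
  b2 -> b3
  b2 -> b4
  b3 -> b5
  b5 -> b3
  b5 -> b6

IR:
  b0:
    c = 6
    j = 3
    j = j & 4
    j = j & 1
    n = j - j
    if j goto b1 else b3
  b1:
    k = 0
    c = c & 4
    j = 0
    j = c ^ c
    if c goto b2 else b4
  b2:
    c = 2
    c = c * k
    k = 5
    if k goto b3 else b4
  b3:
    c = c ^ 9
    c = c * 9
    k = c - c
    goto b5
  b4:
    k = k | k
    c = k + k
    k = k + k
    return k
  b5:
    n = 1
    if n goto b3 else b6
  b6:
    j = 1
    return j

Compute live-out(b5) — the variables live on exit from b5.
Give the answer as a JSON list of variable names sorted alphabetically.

Block summaries:
  b0 def {c,j,n} use ∅
  b1 def {c,j,k} use {c}
  b2 def {c,k} use {k}
  b3 def {c,k} use {c}
  b4 def {c,k} use {k}
  b5 def {n} use ∅
  b6 def {j} use ∅

Liveness:
  b0: in=∅ out={c}
  b1: in={c} out={k}
  b2: in={k} out={c,k}
  b3: in={c} out={c}
  b4: in={k} out=∅
  b5: in={c} out={c}
  b6: in=∅ out=∅

live-out(b5) = ["c"]

Answer: ["c"]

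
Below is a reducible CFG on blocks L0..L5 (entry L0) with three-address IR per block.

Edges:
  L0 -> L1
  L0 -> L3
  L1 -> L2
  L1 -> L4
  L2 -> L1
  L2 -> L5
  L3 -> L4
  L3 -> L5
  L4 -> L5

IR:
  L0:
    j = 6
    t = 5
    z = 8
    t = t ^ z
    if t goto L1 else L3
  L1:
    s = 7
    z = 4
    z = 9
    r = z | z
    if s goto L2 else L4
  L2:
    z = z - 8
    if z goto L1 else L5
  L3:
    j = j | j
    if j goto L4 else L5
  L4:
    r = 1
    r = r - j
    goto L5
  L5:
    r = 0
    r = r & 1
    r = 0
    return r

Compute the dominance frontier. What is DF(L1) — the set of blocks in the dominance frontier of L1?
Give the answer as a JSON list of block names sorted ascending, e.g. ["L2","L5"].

idom tree: L1←L0 L2←L1 L3←L0 L4←L0 L5←L0
Join-block Dom:
  L1: preds {L0,L2}: {L0} ∩ {L0,L1,L2} = {L0}; idom=L0
  L4: preds {L1,L3}: {L0,L1} ∩ {L0,L3} = {L0}; idom=L0
  L5: preds {L2,L3,L4}: {L0,L1,L2} ∩ {L0,L3} ∩ {L0,L4} = {L0}; idom=L0

DF walk-up:
  join L1 pred L0: · stop@L0
  join L1 pred L2: L2→L1 stop@L0
  join L4 pred L1: L1 stop@L0
  join L4 pred L3: L3 stop@L0
  join L5 pred L2: L2→L1 stop@L0
  join L5 pred L3: L3 stop@L0
  join L5 pred L4: L4 stop@L0
  DF(L0)=∅
  DF(L1)={L1,L4,L5}
  DF(L2)={L1,L5}
  DF(L3)={L4,L5}
  DF(L4)={L5}
  DF(L5)=∅

DF(L1) = ["L1", "L4", "L5"]

Answer: ["L1", "L4", "L5"]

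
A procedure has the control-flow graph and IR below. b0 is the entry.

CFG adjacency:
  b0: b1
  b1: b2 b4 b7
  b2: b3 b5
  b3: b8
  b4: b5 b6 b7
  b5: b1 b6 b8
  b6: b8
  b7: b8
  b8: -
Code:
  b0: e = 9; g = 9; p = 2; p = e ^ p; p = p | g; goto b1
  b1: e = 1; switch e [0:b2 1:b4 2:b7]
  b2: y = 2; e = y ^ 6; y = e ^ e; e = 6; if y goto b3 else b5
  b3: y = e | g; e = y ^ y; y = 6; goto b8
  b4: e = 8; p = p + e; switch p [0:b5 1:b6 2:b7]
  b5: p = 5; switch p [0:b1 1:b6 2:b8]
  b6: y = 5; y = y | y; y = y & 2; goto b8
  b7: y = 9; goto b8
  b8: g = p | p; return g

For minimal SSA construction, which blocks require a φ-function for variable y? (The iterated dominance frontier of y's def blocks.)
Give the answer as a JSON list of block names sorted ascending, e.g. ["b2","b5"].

Answer: ["b1", "b5", "b6", "b8"]

Analysis:
idom tree: b1←b0 b2←b1 b3←b2 b4←b1 b5←b1 b6←b1 b7←b1 b8←b1
Dom∩ at merges:
  b1: preds {b0,b5}: {b0} ∩ {b0,b1,b5} = {b0}; idom=b0
  b5: preds {b2,b4}: {b0,b1,b2} ∩ {b0,b1,b4} = {b0,b1}; idom=b1
  b6: preds {b4,b5}: {b0,b1,b4} ∩ {b0,b1,b5} = {b0,b1}; idom=b1
  b7: preds {b1,b4}: {b0,b1} ∩ {b0,b1,b4} = {b0,b1}; idom=b1
  b8: preds {b3,b5,b6,b7}: {b0,b1,b2,b3} ∩ {b0,b1,b5} ∩ {b0,b1,b6} ∩ {b0,b1,b7} = {b0,b1}; idom=b1

DF walk-up:
  join b1 pred b0: · stop@b0
  join b1 pred b5: b5→b1 stop@b0
  join b5 pred b2: b2 stop@b1
  join b5 pred b4: b4 stop@b1
  join b6 pred b4: b4 stop@b1
  join b6 pred b5: b5 stop@b1
  join b7 pred b1: · stop@b1
  join b7 pred b4: b4 stop@b1
  join b8 pred b3: b3→b2 stop@b1
  join b8 pred b5: b5 stop@b1
  join b8 pred b6: b6 stop@b1
  join b8 pred b7: b7 stop@b1
  DF(b0)=∅
  DF(b1)={b1}
  DF(b2)={b5,b8}
  DF(b3)={b8}
  DF(b4)={b5,b6,b7}
  DF(b5)={b1,b6,b8}
  DF(b6)={b8}
  DF(b7)={b8}
  DF(b8)=∅

φ for y: defs {b2,b3,b6,b7}
  DF⁺ = {b1,b5,b6,b8}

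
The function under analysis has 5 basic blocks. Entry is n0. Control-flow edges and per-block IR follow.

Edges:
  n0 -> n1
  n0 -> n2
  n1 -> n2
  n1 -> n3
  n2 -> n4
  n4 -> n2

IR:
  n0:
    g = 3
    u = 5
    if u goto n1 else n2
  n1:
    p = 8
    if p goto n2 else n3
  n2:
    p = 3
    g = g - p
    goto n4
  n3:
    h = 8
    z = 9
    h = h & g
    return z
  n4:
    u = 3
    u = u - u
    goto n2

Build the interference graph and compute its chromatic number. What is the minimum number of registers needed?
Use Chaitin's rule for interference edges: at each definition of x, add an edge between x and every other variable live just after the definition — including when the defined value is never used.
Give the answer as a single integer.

Answer: 3

Derivation:
Block summaries:
  n0: {g,u} / ∅
  n1: {p} / ∅
  n2: {g,p} / {g}
  n3: {h,z} / {g}
  n4: {u} / ∅

Backward fixpoint:
  n0 li=∅ lo={g}
  n1 li={g} lo={g}
  n2 li={g} lo={g}
  n3 li={g} lo=∅
  n4 li={g} lo={g}

Interfere edges:
  g — {h,p,u,z}
  h — {g,z}
  p — {g}
  u — {g}
  z — {g,h}

Colouring:
  clique {g,h,z} ⇒ need ≥ 3
  assign g→R0 h→R1 p→R1 u→R1 z→R2 — no edge inside a register ⇒ χ ≤ 3
  χ = 3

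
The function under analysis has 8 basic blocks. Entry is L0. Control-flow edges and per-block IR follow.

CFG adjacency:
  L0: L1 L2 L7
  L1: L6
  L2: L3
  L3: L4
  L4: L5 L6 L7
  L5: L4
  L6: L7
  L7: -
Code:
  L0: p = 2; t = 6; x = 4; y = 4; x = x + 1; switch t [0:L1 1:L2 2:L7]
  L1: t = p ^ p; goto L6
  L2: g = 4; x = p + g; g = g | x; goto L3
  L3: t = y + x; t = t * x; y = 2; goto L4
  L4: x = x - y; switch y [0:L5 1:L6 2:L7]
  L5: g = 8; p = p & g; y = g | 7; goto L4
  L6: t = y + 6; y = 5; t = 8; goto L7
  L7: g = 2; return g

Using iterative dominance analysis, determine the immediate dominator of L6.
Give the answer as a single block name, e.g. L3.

Answer: L0

Analysis:
idom tree: L1←L0 L2←L0 L3←L2 L4←L3 L5←L4 L6←L0 L7←L0
Dom at joins:
  L4: preds {L3,L5}: {L0,L2,L3} ∩ {L0,L2,L3,L4,L5} = {L0,L2,L3}; idom=L3
  L6: preds {L1,L4}: {L0,L1} ∩ {L0,L2,L3,L4} = {L0}; idom=L0
  L7: preds {L0,L4,L6}: {L0} ∩ {L0,L2,L3,L4} ∩ {L0,L6} = {L0}; idom=L0

idom(L6) = L0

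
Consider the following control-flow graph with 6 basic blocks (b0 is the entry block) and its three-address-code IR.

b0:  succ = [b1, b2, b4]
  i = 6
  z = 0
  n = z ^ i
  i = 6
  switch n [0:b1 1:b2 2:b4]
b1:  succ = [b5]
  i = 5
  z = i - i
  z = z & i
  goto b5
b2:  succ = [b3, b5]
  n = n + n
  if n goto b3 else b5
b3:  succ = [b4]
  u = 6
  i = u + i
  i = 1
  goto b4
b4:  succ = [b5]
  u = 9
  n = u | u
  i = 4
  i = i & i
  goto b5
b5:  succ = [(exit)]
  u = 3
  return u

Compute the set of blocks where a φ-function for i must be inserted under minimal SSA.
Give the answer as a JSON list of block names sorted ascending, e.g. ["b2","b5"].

Answer: ["b4", "b5"]

Analysis:
idom tree: b1←b0 b2←b0 b3←b2 b4←b0 b5←b0
Dom at joins:
  b4: preds {b0,b3}: {b0} ∩ {b0,b2,b3} = {b0}; idom=b0
  b5: preds {b1,b2,b4}: {b0,b1} ∩ {b0,b2} ∩ {b0,b4} = {b0}; idom=b0

DF derivation:
  join b4 pred b0: · stop@b0
  join b4 pred b3: b3→b2 stop@b0
  join b5 pred b1: b1 stop@b0
  join b5 pred b2: b2 stop@b0
  join b5 pred b4: b4 stop@b0
  b0 → ∅
  b1 → {b5}
  b2 → {b4,b5}
  b3 → {b4}
  b4 → {b5}
  b5 → ∅

φ for i: defs {b0,b1,b3,b4}
  DF⁺ = {b4,b5}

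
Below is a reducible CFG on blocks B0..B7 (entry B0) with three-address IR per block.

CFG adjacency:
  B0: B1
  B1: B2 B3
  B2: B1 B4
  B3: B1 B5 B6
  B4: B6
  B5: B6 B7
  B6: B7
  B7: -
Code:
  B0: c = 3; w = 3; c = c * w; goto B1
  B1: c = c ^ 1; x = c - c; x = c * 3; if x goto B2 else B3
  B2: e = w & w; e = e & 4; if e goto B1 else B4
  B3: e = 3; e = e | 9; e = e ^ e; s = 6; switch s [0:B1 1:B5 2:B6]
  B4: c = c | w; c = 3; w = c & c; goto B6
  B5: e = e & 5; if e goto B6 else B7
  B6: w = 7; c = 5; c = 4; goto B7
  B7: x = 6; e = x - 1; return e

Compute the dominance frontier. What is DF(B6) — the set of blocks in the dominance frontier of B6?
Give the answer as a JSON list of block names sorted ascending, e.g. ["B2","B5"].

idom tree: B1←B0 B2←B1 B3←B1 B4←B2 B5←B3 B6←B1 B7←B1
Dom at joins:
  B1: preds {B0,B2,B3}: {B0} ∩ {B0,B1,B2} ∩ {B0,B1,B3} = {B0}; idom=B0
  B6: preds {B3,B4,B5}: {B0,B1,B3} ∩ {B0,B1,B2,B4} ∩ {B0,B1,B3,B5} = {B0,B1}; idom=B1
  B7: preds {B5,B6}: {B0,B1,B3,B5} ∩ {B0,B1,B6} = {B0,B1}; idom=B1

Frontier:
  join B1 pred B0: · stop@B0
  join B1 pred B2: B2→B1 stop@B0
  join B1 pred B3: B3→B1 stop@B0
  join B6 pred B3: B3 stop@B1
  join B6 pred B4: B4→B2 stop@B1
  join B6 pred B5: B5→B3 stop@B1
  join B7 pred B5: B5→B3 stop@B1
  join B7 pred B6: B6 stop@B1
  B0: DF=∅
  B1: DF={B1}
  B2: DF={B1,B6}
  B3: DF={B1,B6,B7}
  B4: DF={B6}
  B5: DF={B6,B7}
  B6: DF={B7}
  B7: DF=∅

DF(B6) = ["B7"]

Answer: ["B7"]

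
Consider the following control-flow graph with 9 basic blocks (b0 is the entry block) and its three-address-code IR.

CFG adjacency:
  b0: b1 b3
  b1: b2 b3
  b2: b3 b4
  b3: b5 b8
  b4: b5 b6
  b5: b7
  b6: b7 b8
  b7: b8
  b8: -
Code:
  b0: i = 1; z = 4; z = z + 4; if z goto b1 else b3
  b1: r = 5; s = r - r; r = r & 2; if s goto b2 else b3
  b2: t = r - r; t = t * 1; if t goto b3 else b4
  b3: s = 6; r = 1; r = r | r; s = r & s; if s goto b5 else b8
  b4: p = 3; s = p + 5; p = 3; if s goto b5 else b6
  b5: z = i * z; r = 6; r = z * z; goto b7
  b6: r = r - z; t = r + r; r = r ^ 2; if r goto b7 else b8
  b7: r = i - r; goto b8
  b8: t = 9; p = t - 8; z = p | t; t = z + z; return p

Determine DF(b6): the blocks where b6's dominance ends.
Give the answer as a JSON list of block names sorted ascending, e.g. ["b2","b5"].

Answer: ["b7", "b8"]

Analysis:
idom tree: b1←b0 b2←b1 b3←b0 b4←b2 b5←b0 b6←b4 b7←b0 b8←b0
Join-block Dom:
  b3: preds {b0,b1,b2}: {b0} ∩ {b0,b1} ∩ {b0,b1,b2} = {b0}; idom=b0
  b5: preds {b3,b4}: {b0,b3} ∩ {b0,b1,b2,b4} = {b0}; idom=b0
  b7: preds {b5,b6}: {b0,b5} ∩ {b0,b1,b2,b4,b6} = {b0}; idom=b0
  b8: preds {b3,b6,b7}: {b0,b3} ∩ {b0,b1,b2,b4,b6} ∩ {b0,b7} = {b0}; idom=b0

DF walk-up:
  b3←b0: walk · to b0
  b3←b1: walk b1 to b0
  b3←b2: walk b2→b1 to b0
  b5←b3: walk b3 to b0
  b5←b4: walk b4→b2→b1 to b0
  b7←b5: walk b5 to b0
  b7←b6: walk b6→b4→b2→b1 to b0
  b8←b3: walk b3 to b0
  b8←b6: walk b6→b4→b2→b1 to b0
  b8←b7: walk b7 to b0
  b0: DF=∅
  b1: DF={b3,b5,b7,b8}
  b2: DF={b3,b5,b7,b8}
  b3: DF={b5,b8}
  b4: DF={b5,b7,b8}
  b5: DF={b7}
  b6: DF={b7,b8}
  b7: DF={b8}
  b8: DF=∅

DF(b6) = ["b7", "b8"]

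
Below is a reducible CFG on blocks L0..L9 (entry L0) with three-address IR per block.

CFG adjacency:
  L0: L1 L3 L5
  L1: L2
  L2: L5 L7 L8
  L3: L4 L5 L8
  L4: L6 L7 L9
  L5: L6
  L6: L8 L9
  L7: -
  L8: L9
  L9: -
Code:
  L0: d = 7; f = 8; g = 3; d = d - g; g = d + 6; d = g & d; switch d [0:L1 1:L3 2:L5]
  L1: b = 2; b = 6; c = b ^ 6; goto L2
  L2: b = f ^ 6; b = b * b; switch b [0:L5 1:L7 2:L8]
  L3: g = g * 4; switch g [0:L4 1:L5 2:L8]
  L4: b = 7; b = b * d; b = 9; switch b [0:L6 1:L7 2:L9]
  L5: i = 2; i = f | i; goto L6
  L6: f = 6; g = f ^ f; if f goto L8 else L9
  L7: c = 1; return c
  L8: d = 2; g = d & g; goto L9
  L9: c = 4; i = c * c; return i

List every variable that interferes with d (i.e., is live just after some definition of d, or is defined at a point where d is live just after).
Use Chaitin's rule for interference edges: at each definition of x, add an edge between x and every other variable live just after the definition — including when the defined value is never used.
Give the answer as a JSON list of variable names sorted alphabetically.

Block summaries:
  L0 def {d,f,g} use ∅
  L1 def {b,c} use ∅
  L2 def {b} use {f}
  L3 def {g} use {g}
  L4 def {b} use {d}
  L5 def {i} use {f}
  L6 def {f,g} use ∅
  L7 def {c} use ∅
  L8 def {d,g} use {g}
  L9 def {c,i} use ∅

Backward fixpoint:
  live L0: ∅→{d,f,g}
  live L1: {f,g}→{f,g}
  live L2: {f,g}→{f,g}
  live L3: {d,f,g}→{d,f,g}
  live L4: {d}→∅
  live L5: {f}→∅
  live L6: ∅→{g}
  live L7: ∅→∅
  live L8: {g}→∅
  live L9: ∅→∅

Conflict graph:
  b: {d,f,g}
  c: {f,g}
  d: {b,f,g}
  f: {b,c,d,g,i}
  g: {b,c,d,f}
  i: {f}

N(d) = ["b", "f", "g"]

Answer: ["b", "f", "g"]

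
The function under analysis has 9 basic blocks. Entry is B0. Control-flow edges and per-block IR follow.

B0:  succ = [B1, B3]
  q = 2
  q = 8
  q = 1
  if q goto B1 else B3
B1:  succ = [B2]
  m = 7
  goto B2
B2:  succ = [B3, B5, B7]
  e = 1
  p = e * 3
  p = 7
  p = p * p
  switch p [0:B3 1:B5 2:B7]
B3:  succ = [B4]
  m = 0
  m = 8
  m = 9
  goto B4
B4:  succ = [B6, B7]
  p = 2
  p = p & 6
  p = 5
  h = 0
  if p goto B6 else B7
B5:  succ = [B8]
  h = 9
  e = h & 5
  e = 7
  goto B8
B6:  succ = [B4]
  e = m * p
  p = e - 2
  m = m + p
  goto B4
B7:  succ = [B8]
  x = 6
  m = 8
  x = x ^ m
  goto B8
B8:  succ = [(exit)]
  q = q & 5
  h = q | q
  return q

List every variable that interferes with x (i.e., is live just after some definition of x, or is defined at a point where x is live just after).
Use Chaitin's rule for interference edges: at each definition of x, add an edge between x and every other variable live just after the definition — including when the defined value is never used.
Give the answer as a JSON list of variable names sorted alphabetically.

Answer: ["m", "q"]

Analysis:
Block summaries:
  B0 def {q} use ∅
  B1 def {m} use ∅
  B2 def {e,p} use ∅
  B3 def {m} use ∅
  B4 def {h,p} use ∅
  B5 def {e,h} use ∅
  B6 def {e,m,p} use {m,p}
  B7 def {m,x} use ∅
  B8 def {h,q} use {q}

Live sets:
  live B0: ∅→{q}
  live B1: {q}→{q}
  live B2: {q}→{q}
  live B3: {q}→{m,q}
  live B4: {m,q}→{m,p,q}
  live B5: {q}→{q}
  live B6: {m,p,q}→{m,q}
  live B7: {q}→{q}
  live B8: {q}→∅

Conflict graph:
  e — {m,q}
  h — {m,p,q}
  m — {e,h,p,q,x}
  p — {h,m,q}
  q — {e,h,m,p,x}
  x — {m,q}

N(x) = ["m", "q"]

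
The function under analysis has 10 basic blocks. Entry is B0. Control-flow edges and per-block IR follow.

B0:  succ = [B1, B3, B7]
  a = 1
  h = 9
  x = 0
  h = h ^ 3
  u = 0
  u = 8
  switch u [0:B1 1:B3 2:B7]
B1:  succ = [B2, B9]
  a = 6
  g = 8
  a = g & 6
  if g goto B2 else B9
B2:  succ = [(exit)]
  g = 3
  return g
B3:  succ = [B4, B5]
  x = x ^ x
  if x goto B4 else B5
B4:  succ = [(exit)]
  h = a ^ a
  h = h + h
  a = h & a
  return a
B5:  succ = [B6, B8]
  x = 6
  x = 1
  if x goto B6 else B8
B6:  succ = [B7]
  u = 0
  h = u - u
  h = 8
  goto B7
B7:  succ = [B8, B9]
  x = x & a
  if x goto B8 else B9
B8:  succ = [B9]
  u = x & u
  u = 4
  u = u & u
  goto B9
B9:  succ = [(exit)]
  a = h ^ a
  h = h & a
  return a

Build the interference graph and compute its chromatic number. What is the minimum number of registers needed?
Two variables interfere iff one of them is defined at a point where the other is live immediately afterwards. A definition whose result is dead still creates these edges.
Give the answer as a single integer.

Answer: 4

Derivation:
Per-block:
  B0: {a,h,u,x} / ∅
  B1: {a,g} / ∅
  B2: {g} / ∅
  B3: {x} / {x}
  B4: {a,h} / {a}
  B5: {x} / ∅
  B6: {h,u} / ∅
  B7: {x} / {a,x}
  B8: {u} / {u,x}
  B9: {a,h} / {a,h}

Live sets:
  live B0: ∅→{a,h,u,x}
  live B1: {h}→{a,h}
  live B2: ∅→∅
  live B3: {a,h,u,x}→{a,h,u}
  live B4: {a}→∅
  live B5: {a,h,u}→{a,h,u,x}
  live B6: {a,x}→{a,h,u,x}
  live B7: {a,h,u,x}→{a,h,u,x}
  live B8: {a,h,u,x}→{a,h}
  live B9: {a,h}→∅

Conflict graph:
  a — {g,h,u,x}
  g — {a,h}
  h — {a,g,u,x}
  u — {a,h,x}
  x — {a,h,u}

Colouring:
  clique {a,h,u,x} ⇒ need ≥ 4
  assign a→R0 g→R2 h→R1 u→R2 x→R3 — no edge inside a register ⇒ χ ≤ 4
  χ = 4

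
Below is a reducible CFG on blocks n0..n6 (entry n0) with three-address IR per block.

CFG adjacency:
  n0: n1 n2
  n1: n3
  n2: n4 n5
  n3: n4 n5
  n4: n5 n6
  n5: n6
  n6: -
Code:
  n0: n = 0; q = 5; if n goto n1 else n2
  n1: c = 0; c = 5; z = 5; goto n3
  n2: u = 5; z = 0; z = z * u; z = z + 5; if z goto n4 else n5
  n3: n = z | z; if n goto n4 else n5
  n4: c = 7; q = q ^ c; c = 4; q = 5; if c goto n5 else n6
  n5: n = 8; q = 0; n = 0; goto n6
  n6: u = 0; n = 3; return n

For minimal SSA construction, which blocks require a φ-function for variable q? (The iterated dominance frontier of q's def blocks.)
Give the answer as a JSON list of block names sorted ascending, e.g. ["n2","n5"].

Answer: ["n5", "n6"]

Derivation:
idom tree: n1←n0 n2←n0 n3←n1 n4←n0 n5←n0 n6←n0
Dom∩ at merges:
  n4: preds {n2,n3}: {n0,n2} ∩ {n0,n1,n3} = {n0}; idom=n0
  n5: preds {n2,n3,n4}: {n0,n2} ∩ {n0,n1,n3} ∩ {n0,n4} = {n0}; idom=n0
  n6: preds {n4,n5}: {n0,n4} ∩ {n0,n5} = {n0}; idom=n0

Frontier:
  join n4 pred n2: n2 stop@n0
  join n4 pred n3: n3→n1 stop@n0
  join n5 pred n2: n2 stop@n0
  join n5 pred n3: n3→n1 stop@n0
  join n5 pred n4: n4 stop@n0
  join n6 pred n4: n4 stop@n0
  join n6 pred n5: n5 stop@n0
  DF(n0)=∅
  DF(n1)={n4,n5}
  DF(n2)={n4,n5}
  DF(n3)={n4,n5}
  DF(n4)={n5,n6}
  DF(n5)={n6}
  DF(n6)=∅

φ for q: defs {n0,n4,n5}
  DF⁺ = {n5,n6}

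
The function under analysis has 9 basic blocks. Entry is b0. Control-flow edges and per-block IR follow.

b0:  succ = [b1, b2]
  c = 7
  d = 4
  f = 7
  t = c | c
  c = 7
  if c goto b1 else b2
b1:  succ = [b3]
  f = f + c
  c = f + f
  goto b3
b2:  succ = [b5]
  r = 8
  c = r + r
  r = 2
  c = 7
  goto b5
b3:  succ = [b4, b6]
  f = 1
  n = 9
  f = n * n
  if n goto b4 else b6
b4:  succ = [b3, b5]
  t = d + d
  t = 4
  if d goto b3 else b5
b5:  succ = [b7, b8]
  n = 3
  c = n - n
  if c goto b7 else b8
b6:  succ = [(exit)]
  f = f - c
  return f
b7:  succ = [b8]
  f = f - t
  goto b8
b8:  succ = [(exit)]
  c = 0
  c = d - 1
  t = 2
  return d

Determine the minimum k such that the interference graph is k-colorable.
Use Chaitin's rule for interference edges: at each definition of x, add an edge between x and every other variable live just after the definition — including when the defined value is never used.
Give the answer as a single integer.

Per-block:
  b0: {c,d,f,t} / ∅
  b1: {c,f} / {c,f}
  b2: {c,r} / ∅
  b3: {f,n} / ∅
  b4: {t} / {d}
  b5: {c,n} / ∅
  b6: {f} / {c,f}
  b7: {f} / {f,t}
  b8: {c,t} / {d}

Backward fixpoint:
  b0 li=∅ lo={c,d,f,t}
  b1 li={c,d,f} lo={c,d}
  b2 li={d,f,t} lo={d,f,t}
  b3 li={c,d} lo={c,d,f}
  b4 li={c,d,f} lo={c,d,f,t}
  b5 li={d,f,t} lo={d,f,t}
  b6 li={c,f} lo=∅
  b7 li={d,f,t} lo={d}
  b8 li={d} lo=∅

Conflict graph:
  c — {d,f,n,t}
  d — {c,f,n,r,t}
  f — {c,d,n,r,t}
  n — {c,d,f,t}
  r — {d,f,t}
  t — {c,d,f,n,r}

Colouring:
  clique {c,d,f,n,t} ⇒ need ≥ 5
  5-colouring: c0={d}  c1={f}  c2={t}  c3={c,r}  c4={n}
  χ = 5

Answer: 5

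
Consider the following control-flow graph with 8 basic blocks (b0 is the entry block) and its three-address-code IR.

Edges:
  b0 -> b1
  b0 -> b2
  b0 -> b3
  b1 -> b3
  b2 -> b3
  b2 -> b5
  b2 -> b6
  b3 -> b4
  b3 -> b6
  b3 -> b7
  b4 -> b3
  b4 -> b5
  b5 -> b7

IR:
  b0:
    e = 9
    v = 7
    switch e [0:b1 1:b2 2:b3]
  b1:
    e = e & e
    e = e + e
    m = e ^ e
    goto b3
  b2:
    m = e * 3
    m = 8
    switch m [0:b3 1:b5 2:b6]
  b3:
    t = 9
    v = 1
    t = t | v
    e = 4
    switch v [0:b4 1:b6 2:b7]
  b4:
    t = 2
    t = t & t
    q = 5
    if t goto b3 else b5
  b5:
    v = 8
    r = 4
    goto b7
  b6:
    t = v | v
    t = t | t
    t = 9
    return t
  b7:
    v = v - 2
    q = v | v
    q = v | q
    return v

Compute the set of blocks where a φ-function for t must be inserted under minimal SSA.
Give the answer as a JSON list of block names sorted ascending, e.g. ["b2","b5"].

idom tree: b1←b0 b2←b0 b3←b0 b4←b3 b5←b0 b6←b0 b7←b0
Join-block Dom:
  b3: preds {b0,b1,b2,b4}: {b0} ∩ {b0,b1} ∩ {b0,b2} ∩ {b0,b3,b4} = {b0}; idom=b0
  b5: preds {b2,b4}: {b0,b2} ∩ {b0,b3,b4} = {b0}; idom=b0
  b6: preds {b2,b3}: {b0,b2} ∩ {b0,b3} = {b0}; idom=b0
  b7: preds {b3,b5}: {b0,b3} ∩ {b0,b5} = {b0}; idom=b0

DF derivation:
  join b3 pred b0: · stop@b0
  join b3 pred b1: b1 stop@b0
  join b3 pred b2: b2 stop@b0
  join b3 pred b4: b4→b3 stop@b0
  join b5 pred b2: b2 stop@b0
  join b5 pred b4: b4→b3 stop@b0
  join b6 pred b2: b2 stop@b0
  join b6 pred b3: b3 stop@b0
  join b7 pred b3: b3 stop@b0
  join b7 pred b5: b5 stop@b0
  b0 → ∅
  b1 → {b3}
  b2 → {b3,b5,b6}
  b3 → {b3,b5,b6,b7}
  b4 → {b3,b5}
  b5 → {b7}
  b6 → ∅
  b7 → ∅

φ for t: defs {b3,b4,b6}
  DF⁺ = {b3,b5,b6,b7}

Answer: ["b3", "b5", "b6", "b7"]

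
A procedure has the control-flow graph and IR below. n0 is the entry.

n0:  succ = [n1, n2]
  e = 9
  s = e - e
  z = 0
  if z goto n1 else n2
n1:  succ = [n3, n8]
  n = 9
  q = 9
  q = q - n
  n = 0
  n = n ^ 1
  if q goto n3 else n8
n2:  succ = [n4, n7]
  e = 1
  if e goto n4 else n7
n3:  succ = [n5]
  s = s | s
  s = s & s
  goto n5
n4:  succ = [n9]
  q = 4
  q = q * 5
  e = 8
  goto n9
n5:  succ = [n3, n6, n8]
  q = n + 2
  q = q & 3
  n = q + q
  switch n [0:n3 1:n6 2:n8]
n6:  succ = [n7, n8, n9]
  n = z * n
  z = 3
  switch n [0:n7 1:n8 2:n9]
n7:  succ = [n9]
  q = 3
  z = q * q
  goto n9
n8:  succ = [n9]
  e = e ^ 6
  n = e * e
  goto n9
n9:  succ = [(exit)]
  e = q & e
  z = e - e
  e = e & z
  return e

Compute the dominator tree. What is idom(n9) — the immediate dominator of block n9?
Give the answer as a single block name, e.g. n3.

idom tree: n1←n0 n2←n0 n3←n1 n4←n2 n5←n3 n6←n5 n7←n0 n8←n1 n9←n0
Dom∩ at merges:
  n3: preds {n1,n5}: {n0,n1} ∩ {n0,n1,n3,n5} = {n0,n1}; idom=n1
  n7: preds {n2,n6}: {n0,n2} ∩ {n0,n1,n3,n5,n6} = {n0}; idom=n0
  n8: preds {n1,n5,n6}: {n0,n1} ∩ {n0,n1,n3,n5} ∩ {n0,n1,n3,n5,n6} = {n0,n1}; idom=n1
  n9: preds {n4,n6,n7,n8}: {n0,n2,n4} ∩ {n0,n1,n3,n5,n6} ∩ {n0,n7} ∩ {n0,n1,n8} = {n0}; idom=n0

idom(n9) = n0

Answer: n0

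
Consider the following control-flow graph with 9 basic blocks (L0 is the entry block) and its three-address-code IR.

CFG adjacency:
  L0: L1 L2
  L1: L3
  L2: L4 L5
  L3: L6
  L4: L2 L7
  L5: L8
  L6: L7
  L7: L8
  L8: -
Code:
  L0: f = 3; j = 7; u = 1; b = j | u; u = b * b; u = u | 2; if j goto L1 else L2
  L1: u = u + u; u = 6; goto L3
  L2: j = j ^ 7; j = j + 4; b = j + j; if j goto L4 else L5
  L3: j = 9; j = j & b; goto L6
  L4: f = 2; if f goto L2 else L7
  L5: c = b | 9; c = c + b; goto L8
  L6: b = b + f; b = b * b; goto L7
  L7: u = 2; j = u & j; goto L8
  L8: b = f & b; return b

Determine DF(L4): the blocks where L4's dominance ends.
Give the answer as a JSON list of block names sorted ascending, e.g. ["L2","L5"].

Answer: ["L2", "L7"]

Analysis:
idom tree: L1←L0 L2←L0 L3←L1 L4←L2 L5←L2 L6←L3 L7←L0 L8←L0
Dom at joins:
  L2: preds {L0,L4}: {L0} ∩ {L0,L2,L4} = {L0}; idom=L0
  L7: preds {L4,L6}: {L0,L2,L4} ∩ {L0,L1,L3,L6} = {L0}; idom=L0
  L8: preds {L5,L7}: {L0,L2,L5} ∩ {L0,L7} = {L0}; idom=L0

DF derivation:
  join L2 pred L0: · stop@L0
  join L2 pred L4: L4→L2 stop@L0
  join L7 pred L4: L4→L2 stop@L0
  join L7 pred L6: L6→L3→L1 stop@L0
  join L8 pred L5: L5→L2 stop@L0
  join L8 pred L7: L7 stop@L0
  L0 → ∅
  L1 → {L7}
  L2 → {L2,L7,L8}
  L3 → {L7}
  L4 → {L2,L7}
  L5 → {L8}
  L6 → {L7}
  L7 → {L8}
  L8 → ∅

DF(L4) = ["L2", "L7"]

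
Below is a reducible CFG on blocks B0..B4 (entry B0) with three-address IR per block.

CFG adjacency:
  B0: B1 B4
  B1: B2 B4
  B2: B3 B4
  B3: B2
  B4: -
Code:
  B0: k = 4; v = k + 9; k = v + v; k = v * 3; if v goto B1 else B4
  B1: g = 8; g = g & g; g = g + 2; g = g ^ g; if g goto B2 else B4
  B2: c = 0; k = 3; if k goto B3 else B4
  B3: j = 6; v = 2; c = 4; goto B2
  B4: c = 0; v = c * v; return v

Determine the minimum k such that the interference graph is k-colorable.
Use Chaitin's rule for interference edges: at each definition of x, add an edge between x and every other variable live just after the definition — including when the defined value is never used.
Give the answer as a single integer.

Per-block:
  B0: def={k,v} ue=∅
  B1: def={g} ue=∅
  B2: def={c,k} ue=∅
  B3: def={c,j,v} ue=∅
  B4: def={c,v} ue={v}

Liveness:
  B0: in=∅ out={v}
  B1: in={v} out={v}
  B2: in={v} out={v}
  B3: in=∅ out={v}
  B4: in={v} out=∅

Interfere edges:
  c: {v}
  g: {v}
  j: ∅
  k: {v}
  v: {c,g,k}

Chromatic number:
  clique {c,v} ⇒ need ≥ 2
  2-colouring: R0={j,v}  R1={c,g,k}
  χ = 2

Answer: 2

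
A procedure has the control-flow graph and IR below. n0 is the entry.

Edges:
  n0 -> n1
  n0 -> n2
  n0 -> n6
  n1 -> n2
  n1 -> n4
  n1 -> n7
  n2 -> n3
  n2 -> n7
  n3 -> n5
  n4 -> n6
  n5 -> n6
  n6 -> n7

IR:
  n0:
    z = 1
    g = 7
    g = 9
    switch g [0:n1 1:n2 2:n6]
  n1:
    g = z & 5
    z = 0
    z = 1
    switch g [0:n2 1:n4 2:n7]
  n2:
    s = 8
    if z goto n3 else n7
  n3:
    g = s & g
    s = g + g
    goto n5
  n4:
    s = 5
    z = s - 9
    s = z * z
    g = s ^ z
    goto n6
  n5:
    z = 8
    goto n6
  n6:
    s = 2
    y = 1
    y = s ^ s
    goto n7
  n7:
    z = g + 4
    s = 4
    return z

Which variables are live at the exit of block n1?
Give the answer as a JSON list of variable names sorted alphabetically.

Per-block:
  n0: def={g,z} ue=∅
  n1: def={g,z} ue={z}
  n2: def={s} ue={z}
  n3: def={g,s} ue={g,s}
  n4: def={g,s,z} ue=∅
  n5: def={z} ue=∅
  n6: def={s,y} ue=∅
  n7: def={s,z} ue={g}

Backward fixpoint:
  n0: in=∅ out={g,z}
  n1: in={z} out={g,z}
  n2: in={g,z} out={g,s}
  n3: in={g,s} out={g}
  n4: in=∅ out={g}
  n5: in={g} out={g}
  n6: in={g} out={g}
  n7: in={g} out=∅

live-out(n1) = ["g", "z"]

Answer: ["g", "z"]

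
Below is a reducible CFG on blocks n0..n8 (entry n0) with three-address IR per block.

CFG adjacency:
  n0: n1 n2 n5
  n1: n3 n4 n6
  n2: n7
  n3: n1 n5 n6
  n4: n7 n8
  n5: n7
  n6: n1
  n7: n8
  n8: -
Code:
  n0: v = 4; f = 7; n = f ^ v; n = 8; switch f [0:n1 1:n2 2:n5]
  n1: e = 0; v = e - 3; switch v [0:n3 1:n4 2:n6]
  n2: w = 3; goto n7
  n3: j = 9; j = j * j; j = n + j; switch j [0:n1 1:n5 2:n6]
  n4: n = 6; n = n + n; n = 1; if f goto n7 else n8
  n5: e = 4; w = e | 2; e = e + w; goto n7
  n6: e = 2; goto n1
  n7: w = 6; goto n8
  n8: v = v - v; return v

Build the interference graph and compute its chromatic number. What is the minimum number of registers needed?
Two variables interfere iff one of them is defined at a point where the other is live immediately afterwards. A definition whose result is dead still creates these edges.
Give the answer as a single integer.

Answer: 4

Working:
Block summaries:
  n0 def {f,n,v} use ∅
  n1 def {e,v} use ∅
  n2 def {w} use ∅
  n3 def {j} use {n}
  n4 def {n} use {f}
  n5 def {e,w} use ∅
  n6 def {e} use ∅
  n7 def {w} use ∅
  n8 def {v} use {v}

Backward fixpoint:
  n0 li=∅ lo={f,n,v}
  n1 li={f,n} lo={f,n,v}
  n2 li={v} lo={v}
  n3 li={f,n,v} lo={f,n,v}
  n4 li={f,v} lo={v}
  n5 li={v} lo={v}
  n6 li={f,n} lo={f,n}
  n7 li={v} lo={v}
  n8 li={v} lo=∅

Conflict graph:
  e↔{f,n,v,w}
  f↔{e,j,n,v}
  j↔{f,n,v}
  n↔{e,f,j,v}
  v↔{e,f,j,n,w}
  w↔{e,v}

Chromatic number:
  clique {e,f,n,v} ⇒ need ≥ 4
  4-colouring: c0={v}  c1={e,j}  c2={f,w}  c3={n}
  χ = 4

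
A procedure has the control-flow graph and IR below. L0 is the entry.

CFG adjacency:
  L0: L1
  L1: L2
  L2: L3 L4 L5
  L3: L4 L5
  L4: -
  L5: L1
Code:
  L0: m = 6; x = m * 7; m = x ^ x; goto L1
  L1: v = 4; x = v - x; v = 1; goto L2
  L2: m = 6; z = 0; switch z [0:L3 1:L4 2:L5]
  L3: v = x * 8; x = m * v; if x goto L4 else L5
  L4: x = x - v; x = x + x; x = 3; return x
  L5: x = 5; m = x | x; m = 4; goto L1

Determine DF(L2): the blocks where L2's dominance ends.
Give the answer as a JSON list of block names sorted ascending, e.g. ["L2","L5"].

Answer: ["L1"]

Working:
idom tree: L1←L0 L2←L1 L3←L2 L4←L2 L5←L2
Join-block Dom:
  L1: preds {L0,L5}: {L0} ∩ {L0,L1,L2,L5} = {L0}; idom=L0
  L4: preds {L2,L3}: {L0,L1,L2} ∩ {L0,L1,L2,L3} = {L0,L1,L2}; idom=L2
  L5: preds {L2,L3}: {L0,L1,L2} ∩ {L0,L1,L2,L3} = {L0,L1,L2}; idom=L2

Frontier:
  join L1 pred L0: · stop@L0
  join L1 pred L5: L5→L2→L1 stop@L0
  join L4 pred L2: · stop@L2
  join L4 pred L3: L3 stop@L2
  join L5 pred L2: · stop@L2
  join L5 pred L3: L3 stop@L2
  DF(L0)=∅
  DF(L1)={L1}
  DF(L2)={L1}
  DF(L3)={L4,L5}
  DF(L4)=∅
  DF(L5)={L1}

DF(L2) = ["L1"]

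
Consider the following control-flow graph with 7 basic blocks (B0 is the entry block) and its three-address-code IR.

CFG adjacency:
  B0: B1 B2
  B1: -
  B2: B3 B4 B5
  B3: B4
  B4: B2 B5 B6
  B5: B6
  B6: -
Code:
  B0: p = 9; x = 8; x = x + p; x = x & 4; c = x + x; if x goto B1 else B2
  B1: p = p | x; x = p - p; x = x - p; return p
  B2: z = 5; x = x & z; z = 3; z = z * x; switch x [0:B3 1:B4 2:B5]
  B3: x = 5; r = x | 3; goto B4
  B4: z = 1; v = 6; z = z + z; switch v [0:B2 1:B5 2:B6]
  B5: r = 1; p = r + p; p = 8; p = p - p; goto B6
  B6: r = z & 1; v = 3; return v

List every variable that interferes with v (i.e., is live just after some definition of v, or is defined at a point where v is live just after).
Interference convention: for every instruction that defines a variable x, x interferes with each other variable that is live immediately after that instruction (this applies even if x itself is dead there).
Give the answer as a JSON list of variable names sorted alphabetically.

def/use:
  B0: def={c,p,x} ue=∅
  B1: def={p,x} ue={p,x}
  B2: def={x,z} ue={x}
  B3: def={r,x} ue=∅
  B4: def={v,z} ue=∅
  B5: def={p,r} ue={p}
  B6: def={r,v} ue={z}

Liveness:
  live B0: ∅→{p,x}
  live B1: {p,x}→∅
  live B2: {p,x}→{p,x,z}
  live B3: {p}→{p,x}
  live B4: {p,x}→{p,x,z}
  live B5: {p,z}→{z}
  live B6: {z}→∅

Interfere edges:
  c↔{p,x}
  p↔{c,r,v,x,z}
  r↔{p,x,z}
  v↔{p,x,z}
  x↔{c,p,r,v,z}
  z↔{p,r,v,x}

N(v) = ["p", "x", "z"]

Answer: ["p", "x", "z"]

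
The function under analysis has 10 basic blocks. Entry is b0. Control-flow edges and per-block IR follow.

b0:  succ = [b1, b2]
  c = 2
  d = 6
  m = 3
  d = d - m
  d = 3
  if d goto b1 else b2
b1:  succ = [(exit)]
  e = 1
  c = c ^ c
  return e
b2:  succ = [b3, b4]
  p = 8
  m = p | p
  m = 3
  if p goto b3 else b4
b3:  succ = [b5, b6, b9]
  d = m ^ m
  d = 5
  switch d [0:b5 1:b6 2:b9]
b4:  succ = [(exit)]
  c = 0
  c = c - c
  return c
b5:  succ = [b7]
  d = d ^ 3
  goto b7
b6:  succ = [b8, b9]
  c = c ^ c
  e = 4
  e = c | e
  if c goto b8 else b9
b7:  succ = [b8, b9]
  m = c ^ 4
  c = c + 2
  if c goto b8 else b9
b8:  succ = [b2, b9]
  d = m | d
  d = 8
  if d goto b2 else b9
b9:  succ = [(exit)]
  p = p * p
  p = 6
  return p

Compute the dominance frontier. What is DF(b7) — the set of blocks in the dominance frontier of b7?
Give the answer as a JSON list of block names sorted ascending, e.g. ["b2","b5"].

Answer: ["b8", "b9"]

Working:
idom tree: b1←b0 b2←b0 b3←b2 b4←b2 b5←b3 b6←b3 b7←b5 b8←b3 b9←b3
Dom at joins:
  b2: preds {b0,b8}: {b0} ∩ {b0,b2,b3,b8} = {b0}; idom=b0
  b8: preds {b6,b7}: {b0,b2,b3,b6} ∩ {b0,b2,b3,b5,b7} = {b0,b2,b3}; idom=b3
  b9: preds {b3,b6,b7,b8}: {b0,b2,b3} ∩ {b0,b2,b3,b6} ∩ {b0,b2,b3,b5,b7} ∩ {b0,b2,b3,b8} = {b0,b2,b3}; idom=b3

DF walk-up:
  b2←b0: walk · to b0
  b2←b8: walk b8→b3→b2 to b0
  b8←b6: walk b6 to b3
  b8←b7: walk b7→b5 to b3
  b9←b3: walk · to b3
  b9←b6: walk b6 to b3
  b9←b7: walk b7→b5 to b3
  b9←b8: walk b8 to b3
  DF(b0)=∅
  DF(b1)=∅
  DF(b2)={b2}
  DF(b3)={b2}
  DF(b4)=∅
  DF(b5)={b8,b9}
  DF(b6)={b8,b9}
  DF(b7)={b8,b9}
  DF(b8)={b2,b9}
  DF(b9)=∅

DF(b7) = ["b8", "b9"]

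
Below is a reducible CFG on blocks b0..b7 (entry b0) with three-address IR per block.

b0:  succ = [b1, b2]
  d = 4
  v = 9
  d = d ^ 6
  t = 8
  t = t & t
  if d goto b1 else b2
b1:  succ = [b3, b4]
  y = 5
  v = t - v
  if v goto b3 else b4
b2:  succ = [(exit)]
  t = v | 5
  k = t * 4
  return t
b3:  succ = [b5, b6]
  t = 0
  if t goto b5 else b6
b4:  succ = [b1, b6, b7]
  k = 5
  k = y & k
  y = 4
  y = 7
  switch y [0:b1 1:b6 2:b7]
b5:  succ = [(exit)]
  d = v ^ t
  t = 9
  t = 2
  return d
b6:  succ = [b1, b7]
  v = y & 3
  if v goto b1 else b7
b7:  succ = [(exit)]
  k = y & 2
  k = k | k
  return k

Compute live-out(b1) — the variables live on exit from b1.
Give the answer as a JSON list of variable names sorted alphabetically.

Per-block:
  b0: {d,t,v} / ∅
  b1: {v,y} / {t,v}
  b2: {k,t} / {v}
  b3: {t} / ∅
  b4: {k,y} / {y}
  b5: {d,t} / {t,v}
  b6: {v} / {y}
  b7: {k} / {y}

Live sets:
  b0: in=∅ out={t,v}
  b1: in={t,v} out={t,v,y}
  b2: in={v} out=∅
  b3: in={v,y} out={t,v,y}
  b4: in={t,v,y} out={t,v,y}
  b5: in={t,v} out=∅
  b6: in={t,y} out={t,v,y}
  b7: in={y} out=∅

live-out(b1) = ["t", "v", "y"]

Answer: ["t", "v", "y"]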